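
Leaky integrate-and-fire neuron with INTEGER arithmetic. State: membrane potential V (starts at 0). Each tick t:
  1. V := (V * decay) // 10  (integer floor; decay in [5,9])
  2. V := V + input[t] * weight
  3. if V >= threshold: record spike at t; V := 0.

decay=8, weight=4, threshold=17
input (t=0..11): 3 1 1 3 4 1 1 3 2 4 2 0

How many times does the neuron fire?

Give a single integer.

Answer: 3

Derivation:
t=0: input=3 -> V=12
t=1: input=1 -> V=13
t=2: input=1 -> V=14
t=3: input=3 -> V=0 FIRE
t=4: input=4 -> V=16
t=5: input=1 -> V=16
t=6: input=1 -> V=16
t=7: input=3 -> V=0 FIRE
t=8: input=2 -> V=8
t=9: input=4 -> V=0 FIRE
t=10: input=2 -> V=8
t=11: input=0 -> V=6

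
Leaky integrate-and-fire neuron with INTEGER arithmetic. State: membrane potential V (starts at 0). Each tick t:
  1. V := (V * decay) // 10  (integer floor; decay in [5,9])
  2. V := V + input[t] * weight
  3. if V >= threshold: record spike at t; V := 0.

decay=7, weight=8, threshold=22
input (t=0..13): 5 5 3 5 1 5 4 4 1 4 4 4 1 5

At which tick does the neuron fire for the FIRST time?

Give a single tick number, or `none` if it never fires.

t=0: input=5 -> V=0 FIRE
t=1: input=5 -> V=0 FIRE
t=2: input=3 -> V=0 FIRE
t=3: input=5 -> V=0 FIRE
t=4: input=1 -> V=8
t=5: input=5 -> V=0 FIRE
t=6: input=4 -> V=0 FIRE
t=7: input=4 -> V=0 FIRE
t=8: input=1 -> V=8
t=9: input=4 -> V=0 FIRE
t=10: input=4 -> V=0 FIRE
t=11: input=4 -> V=0 FIRE
t=12: input=1 -> V=8
t=13: input=5 -> V=0 FIRE

Answer: 0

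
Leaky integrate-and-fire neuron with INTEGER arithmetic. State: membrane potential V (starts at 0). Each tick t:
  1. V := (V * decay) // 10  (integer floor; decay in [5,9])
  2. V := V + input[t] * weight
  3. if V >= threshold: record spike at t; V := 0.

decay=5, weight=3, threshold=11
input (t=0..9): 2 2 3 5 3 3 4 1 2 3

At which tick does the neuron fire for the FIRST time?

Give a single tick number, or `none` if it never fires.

Answer: 2

Derivation:
t=0: input=2 -> V=6
t=1: input=2 -> V=9
t=2: input=3 -> V=0 FIRE
t=3: input=5 -> V=0 FIRE
t=4: input=3 -> V=9
t=5: input=3 -> V=0 FIRE
t=6: input=4 -> V=0 FIRE
t=7: input=1 -> V=3
t=8: input=2 -> V=7
t=9: input=3 -> V=0 FIRE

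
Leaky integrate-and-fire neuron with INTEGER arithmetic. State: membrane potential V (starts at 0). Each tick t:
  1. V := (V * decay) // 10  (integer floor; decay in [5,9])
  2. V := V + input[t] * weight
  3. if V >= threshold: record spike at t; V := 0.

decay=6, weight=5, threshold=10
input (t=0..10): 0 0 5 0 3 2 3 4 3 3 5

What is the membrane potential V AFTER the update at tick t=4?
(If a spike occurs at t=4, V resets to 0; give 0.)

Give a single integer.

t=0: input=0 -> V=0
t=1: input=0 -> V=0
t=2: input=5 -> V=0 FIRE
t=3: input=0 -> V=0
t=4: input=3 -> V=0 FIRE
t=5: input=2 -> V=0 FIRE
t=6: input=3 -> V=0 FIRE
t=7: input=4 -> V=0 FIRE
t=8: input=3 -> V=0 FIRE
t=9: input=3 -> V=0 FIRE
t=10: input=5 -> V=0 FIRE

Answer: 0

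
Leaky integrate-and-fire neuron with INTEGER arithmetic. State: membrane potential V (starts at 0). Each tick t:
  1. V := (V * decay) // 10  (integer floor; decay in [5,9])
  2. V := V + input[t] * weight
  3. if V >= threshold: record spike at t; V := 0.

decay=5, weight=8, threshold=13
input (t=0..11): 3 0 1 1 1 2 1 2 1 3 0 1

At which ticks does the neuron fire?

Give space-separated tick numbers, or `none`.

t=0: input=3 -> V=0 FIRE
t=1: input=0 -> V=0
t=2: input=1 -> V=8
t=3: input=1 -> V=12
t=4: input=1 -> V=0 FIRE
t=5: input=2 -> V=0 FIRE
t=6: input=1 -> V=8
t=7: input=2 -> V=0 FIRE
t=8: input=1 -> V=8
t=9: input=3 -> V=0 FIRE
t=10: input=0 -> V=0
t=11: input=1 -> V=8

Answer: 0 4 5 7 9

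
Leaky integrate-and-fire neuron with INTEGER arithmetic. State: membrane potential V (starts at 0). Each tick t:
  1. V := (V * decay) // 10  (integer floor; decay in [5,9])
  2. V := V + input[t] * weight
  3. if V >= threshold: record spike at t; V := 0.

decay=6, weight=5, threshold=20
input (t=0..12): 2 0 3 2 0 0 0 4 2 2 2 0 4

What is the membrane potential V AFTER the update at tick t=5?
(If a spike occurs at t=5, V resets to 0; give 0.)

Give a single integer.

Answer: 0

Derivation:
t=0: input=2 -> V=10
t=1: input=0 -> V=6
t=2: input=3 -> V=18
t=3: input=2 -> V=0 FIRE
t=4: input=0 -> V=0
t=5: input=0 -> V=0
t=6: input=0 -> V=0
t=7: input=4 -> V=0 FIRE
t=8: input=2 -> V=10
t=9: input=2 -> V=16
t=10: input=2 -> V=19
t=11: input=0 -> V=11
t=12: input=4 -> V=0 FIRE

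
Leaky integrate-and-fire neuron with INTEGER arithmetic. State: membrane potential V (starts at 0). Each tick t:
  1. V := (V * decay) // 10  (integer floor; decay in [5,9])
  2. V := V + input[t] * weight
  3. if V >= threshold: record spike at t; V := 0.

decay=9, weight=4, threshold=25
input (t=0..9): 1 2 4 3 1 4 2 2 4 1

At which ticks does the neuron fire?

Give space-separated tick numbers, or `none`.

t=0: input=1 -> V=4
t=1: input=2 -> V=11
t=2: input=4 -> V=0 FIRE
t=3: input=3 -> V=12
t=4: input=1 -> V=14
t=5: input=4 -> V=0 FIRE
t=6: input=2 -> V=8
t=7: input=2 -> V=15
t=8: input=4 -> V=0 FIRE
t=9: input=1 -> V=4

Answer: 2 5 8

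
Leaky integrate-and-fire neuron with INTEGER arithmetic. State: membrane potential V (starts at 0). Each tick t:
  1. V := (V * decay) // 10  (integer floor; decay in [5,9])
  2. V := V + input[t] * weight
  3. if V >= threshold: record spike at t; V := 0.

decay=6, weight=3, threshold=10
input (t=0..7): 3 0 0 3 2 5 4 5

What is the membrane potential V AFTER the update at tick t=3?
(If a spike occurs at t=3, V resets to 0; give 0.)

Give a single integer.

t=0: input=3 -> V=9
t=1: input=0 -> V=5
t=2: input=0 -> V=3
t=3: input=3 -> V=0 FIRE
t=4: input=2 -> V=6
t=5: input=5 -> V=0 FIRE
t=6: input=4 -> V=0 FIRE
t=7: input=5 -> V=0 FIRE

Answer: 0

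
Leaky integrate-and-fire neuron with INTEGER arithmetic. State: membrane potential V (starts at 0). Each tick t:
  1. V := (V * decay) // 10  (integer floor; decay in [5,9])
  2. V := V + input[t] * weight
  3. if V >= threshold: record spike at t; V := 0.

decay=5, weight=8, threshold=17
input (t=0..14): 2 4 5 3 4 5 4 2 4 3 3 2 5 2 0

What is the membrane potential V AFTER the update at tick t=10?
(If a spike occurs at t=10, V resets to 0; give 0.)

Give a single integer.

Answer: 0

Derivation:
t=0: input=2 -> V=16
t=1: input=4 -> V=0 FIRE
t=2: input=5 -> V=0 FIRE
t=3: input=3 -> V=0 FIRE
t=4: input=4 -> V=0 FIRE
t=5: input=5 -> V=0 FIRE
t=6: input=4 -> V=0 FIRE
t=7: input=2 -> V=16
t=8: input=4 -> V=0 FIRE
t=9: input=3 -> V=0 FIRE
t=10: input=3 -> V=0 FIRE
t=11: input=2 -> V=16
t=12: input=5 -> V=0 FIRE
t=13: input=2 -> V=16
t=14: input=0 -> V=8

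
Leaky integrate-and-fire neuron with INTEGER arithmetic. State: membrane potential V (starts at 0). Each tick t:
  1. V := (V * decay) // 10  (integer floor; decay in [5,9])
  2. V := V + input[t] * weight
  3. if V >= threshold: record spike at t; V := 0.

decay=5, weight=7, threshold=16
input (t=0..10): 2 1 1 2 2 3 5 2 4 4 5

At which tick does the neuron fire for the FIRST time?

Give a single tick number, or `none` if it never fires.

t=0: input=2 -> V=14
t=1: input=1 -> V=14
t=2: input=1 -> V=14
t=3: input=2 -> V=0 FIRE
t=4: input=2 -> V=14
t=5: input=3 -> V=0 FIRE
t=6: input=5 -> V=0 FIRE
t=7: input=2 -> V=14
t=8: input=4 -> V=0 FIRE
t=9: input=4 -> V=0 FIRE
t=10: input=5 -> V=0 FIRE

Answer: 3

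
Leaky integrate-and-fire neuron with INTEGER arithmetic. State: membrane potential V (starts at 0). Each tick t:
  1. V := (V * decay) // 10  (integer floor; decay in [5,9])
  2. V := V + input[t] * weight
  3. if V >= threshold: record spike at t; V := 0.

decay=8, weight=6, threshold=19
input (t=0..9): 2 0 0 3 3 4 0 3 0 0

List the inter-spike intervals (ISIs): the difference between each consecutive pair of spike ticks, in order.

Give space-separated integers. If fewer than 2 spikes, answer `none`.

Answer: 2

Derivation:
t=0: input=2 -> V=12
t=1: input=0 -> V=9
t=2: input=0 -> V=7
t=3: input=3 -> V=0 FIRE
t=4: input=3 -> V=18
t=5: input=4 -> V=0 FIRE
t=6: input=0 -> V=0
t=7: input=3 -> V=18
t=8: input=0 -> V=14
t=9: input=0 -> V=11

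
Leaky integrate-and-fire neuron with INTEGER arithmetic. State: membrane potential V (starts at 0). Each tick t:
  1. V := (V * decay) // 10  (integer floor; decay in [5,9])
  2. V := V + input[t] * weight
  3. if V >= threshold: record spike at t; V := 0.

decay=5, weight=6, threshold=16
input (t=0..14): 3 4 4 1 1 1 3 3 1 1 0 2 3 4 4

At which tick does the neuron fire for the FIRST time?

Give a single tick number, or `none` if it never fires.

t=0: input=3 -> V=0 FIRE
t=1: input=4 -> V=0 FIRE
t=2: input=4 -> V=0 FIRE
t=3: input=1 -> V=6
t=4: input=1 -> V=9
t=5: input=1 -> V=10
t=6: input=3 -> V=0 FIRE
t=7: input=3 -> V=0 FIRE
t=8: input=1 -> V=6
t=9: input=1 -> V=9
t=10: input=0 -> V=4
t=11: input=2 -> V=14
t=12: input=3 -> V=0 FIRE
t=13: input=4 -> V=0 FIRE
t=14: input=4 -> V=0 FIRE

Answer: 0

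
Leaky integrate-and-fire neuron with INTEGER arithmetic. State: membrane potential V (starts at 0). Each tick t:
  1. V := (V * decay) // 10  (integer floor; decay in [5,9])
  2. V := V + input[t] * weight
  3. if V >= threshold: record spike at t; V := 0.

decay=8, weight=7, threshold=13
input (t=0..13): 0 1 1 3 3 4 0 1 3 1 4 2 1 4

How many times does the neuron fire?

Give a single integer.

t=0: input=0 -> V=0
t=1: input=1 -> V=7
t=2: input=1 -> V=12
t=3: input=3 -> V=0 FIRE
t=4: input=3 -> V=0 FIRE
t=5: input=4 -> V=0 FIRE
t=6: input=0 -> V=0
t=7: input=1 -> V=7
t=8: input=3 -> V=0 FIRE
t=9: input=1 -> V=7
t=10: input=4 -> V=0 FIRE
t=11: input=2 -> V=0 FIRE
t=12: input=1 -> V=7
t=13: input=4 -> V=0 FIRE

Answer: 7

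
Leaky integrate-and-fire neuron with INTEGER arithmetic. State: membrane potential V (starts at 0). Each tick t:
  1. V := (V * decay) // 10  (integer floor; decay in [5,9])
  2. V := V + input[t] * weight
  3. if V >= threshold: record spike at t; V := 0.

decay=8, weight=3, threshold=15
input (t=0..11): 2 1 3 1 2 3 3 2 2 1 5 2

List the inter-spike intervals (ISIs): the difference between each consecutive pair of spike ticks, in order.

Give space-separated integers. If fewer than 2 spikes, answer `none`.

Answer: 2 4

Derivation:
t=0: input=2 -> V=6
t=1: input=1 -> V=7
t=2: input=3 -> V=14
t=3: input=1 -> V=14
t=4: input=2 -> V=0 FIRE
t=5: input=3 -> V=9
t=6: input=3 -> V=0 FIRE
t=7: input=2 -> V=6
t=8: input=2 -> V=10
t=9: input=1 -> V=11
t=10: input=5 -> V=0 FIRE
t=11: input=2 -> V=6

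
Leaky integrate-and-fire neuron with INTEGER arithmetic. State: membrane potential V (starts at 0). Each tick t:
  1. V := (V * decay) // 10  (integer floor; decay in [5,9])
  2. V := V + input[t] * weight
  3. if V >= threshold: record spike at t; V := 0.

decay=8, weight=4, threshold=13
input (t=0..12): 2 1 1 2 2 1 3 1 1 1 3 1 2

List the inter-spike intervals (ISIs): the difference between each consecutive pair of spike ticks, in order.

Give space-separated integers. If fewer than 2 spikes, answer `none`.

t=0: input=2 -> V=8
t=1: input=1 -> V=10
t=2: input=1 -> V=12
t=3: input=2 -> V=0 FIRE
t=4: input=2 -> V=8
t=5: input=1 -> V=10
t=6: input=3 -> V=0 FIRE
t=7: input=1 -> V=4
t=8: input=1 -> V=7
t=9: input=1 -> V=9
t=10: input=3 -> V=0 FIRE
t=11: input=1 -> V=4
t=12: input=2 -> V=11

Answer: 3 4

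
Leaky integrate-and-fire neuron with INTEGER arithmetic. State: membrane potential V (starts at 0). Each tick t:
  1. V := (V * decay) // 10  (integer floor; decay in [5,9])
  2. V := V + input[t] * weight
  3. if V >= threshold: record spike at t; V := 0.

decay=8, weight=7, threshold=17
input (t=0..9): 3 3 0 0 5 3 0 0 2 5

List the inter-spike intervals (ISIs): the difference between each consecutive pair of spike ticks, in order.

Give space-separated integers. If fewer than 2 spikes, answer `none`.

Answer: 1 3 1 4

Derivation:
t=0: input=3 -> V=0 FIRE
t=1: input=3 -> V=0 FIRE
t=2: input=0 -> V=0
t=3: input=0 -> V=0
t=4: input=5 -> V=0 FIRE
t=5: input=3 -> V=0 FIRE
t=6: input=0 -> V=0
t=7: input=0 -> V=0
t=8: input=2 -> V=14
t=9: input=5 -> V=0 FIRE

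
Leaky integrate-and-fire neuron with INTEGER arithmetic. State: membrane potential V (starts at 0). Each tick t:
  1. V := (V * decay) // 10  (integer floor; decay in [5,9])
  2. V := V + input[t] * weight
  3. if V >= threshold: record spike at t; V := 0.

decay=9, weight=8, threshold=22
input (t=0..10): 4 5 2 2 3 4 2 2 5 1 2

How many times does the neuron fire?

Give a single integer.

t=0: input=4 -> V=0 FIRE
t=1: input=5 -> V=0 FIRE
t=2: input=2 -> V=16
t=3: input=2 -> V=0 FIRE
t=4: input=3 -> V=0 FIRE
t=5: input=4 -> V=0 FIRE
t=6: input=2 -> V=16
t=7: input=2 -> V=0 FIRE
t=8: input=5 -> V=0 FIRE
t=9: input=1 -> V=8
t=10: input=2 -> V=0 FIRE

Answer: 8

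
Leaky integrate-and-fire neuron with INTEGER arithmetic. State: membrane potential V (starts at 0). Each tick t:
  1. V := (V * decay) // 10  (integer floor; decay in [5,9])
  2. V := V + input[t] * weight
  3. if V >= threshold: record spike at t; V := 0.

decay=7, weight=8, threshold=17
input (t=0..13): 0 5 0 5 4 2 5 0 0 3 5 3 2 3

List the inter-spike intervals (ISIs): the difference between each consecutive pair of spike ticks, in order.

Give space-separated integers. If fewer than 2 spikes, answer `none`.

Answer: 2 1 2 3 1 1 2

Derivation:
t=0: input=0 -> V=0
t=1: input=5 -> V=0 FIRE
t=2: input=0 -> V=0
t=3: input=5 -> V=0 FIRE
t=4: input=4 -> V=0 FIRE
t=5: input=2 -> V=16
t=6: input=5 -> V=0 FIRE
t=7: input=0 -> V=0
t=8: input=0 -> V=0
t=9: input=3 -> V=0 FIRE
t=10: input=5 -> V=0 FIRE
t=11: input=3 -> V=0 FIRE
t=12: input=2 -> V=16
t=13: input=3 -> V=0 FIRE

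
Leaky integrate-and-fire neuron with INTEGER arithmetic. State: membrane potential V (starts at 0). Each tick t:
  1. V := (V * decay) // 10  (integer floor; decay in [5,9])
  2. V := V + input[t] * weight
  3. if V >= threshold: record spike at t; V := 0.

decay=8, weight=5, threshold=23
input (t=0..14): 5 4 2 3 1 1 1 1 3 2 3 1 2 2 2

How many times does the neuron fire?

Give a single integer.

Answer: 5

Derivation:
t=0: input=5 -> V=0 FIRE
t=1: input=4 -> V=20
t=2: input=2 -> V=0 FIRE
t=3: input=3 -> V=15
t=4: input=1 -> V=17
t=5: input=1 -> V=18
t=6: input=1 -> V=19
t=7: input=1 -> V=20
t=8: input=3 -> V=0 FIRE
t=9: input=2 -> V=10
t=10: input=3 -> V=0 FIRE
t=11: input=1 -> V=5
t=12: input=2 -> V=14
t=13: input=2 -> V=21
t=14: input=2 -> V=0 FIRE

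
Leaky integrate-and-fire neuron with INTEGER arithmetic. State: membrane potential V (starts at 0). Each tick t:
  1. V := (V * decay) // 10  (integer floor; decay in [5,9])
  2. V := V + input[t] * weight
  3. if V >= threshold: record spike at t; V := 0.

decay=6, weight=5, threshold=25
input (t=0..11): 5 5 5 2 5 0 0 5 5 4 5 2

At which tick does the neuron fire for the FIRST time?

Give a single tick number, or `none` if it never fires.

Answer: 0

Derivation:
t=0: input=5 -> V=0 FIRE
t=1: input=5 -> V=0 FIRE
t=2: input=5 -> V=0 FIRE
t=3: input=2 -> V=10
t=4: input=5 -> V=0 FIRE
t=5: input=0 -> V=0
t=6: input=0 -> V=0
t=7: input=5 -> V=0 FIRE
t=8: input=5 -> V=0 FIRE
t=9: input=4 -> V=20
t=10: input=5 -> V=0 FIRE
t=11: input=2 -> V=10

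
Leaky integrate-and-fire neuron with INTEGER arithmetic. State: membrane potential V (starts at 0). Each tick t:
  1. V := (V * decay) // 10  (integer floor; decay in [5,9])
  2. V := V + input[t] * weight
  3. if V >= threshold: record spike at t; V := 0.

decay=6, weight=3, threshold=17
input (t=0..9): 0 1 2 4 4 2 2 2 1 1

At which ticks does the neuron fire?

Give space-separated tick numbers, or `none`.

t=0: input=0 -> V=0
t=1: input=1 -> V=3
t=2: input=2 -> V=7
t=3: input=4 -> V=16
t=4: input=4 -> V=0 FIRE
t=5: input=2 -> V=6
t=6: input=2 -> V=9
t=7: input=2 -> V=11
t=8: input=1 -> V=9
t=9: input=1 -> V=8

Answer: 4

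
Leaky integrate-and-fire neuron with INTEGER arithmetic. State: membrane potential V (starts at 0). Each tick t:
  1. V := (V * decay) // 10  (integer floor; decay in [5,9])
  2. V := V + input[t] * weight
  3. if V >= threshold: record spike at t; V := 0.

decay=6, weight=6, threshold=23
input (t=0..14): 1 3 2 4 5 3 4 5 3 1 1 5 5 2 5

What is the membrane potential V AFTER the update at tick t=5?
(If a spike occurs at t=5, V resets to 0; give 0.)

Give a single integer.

t=0: input=1 -> V=6
t=1: input=3 -> V=21
t=2: input=2 -> V=0 FIRE
t=3: input=4 -> V=0 FIRE
t=4: input=5 -> V=0 FIRE
t=5: input=3 -> V=18
t=6: input=4 -> V=0 FIRE
t=7: input=5 -> V=0 FIRE
t=8: input=3 -> V=18
t=9: input=1 -> V=16
t=10: input=1 -> V=15
t=11: input=5 -> V=0 FIRE
t=12: input=5 -> V=0 FIRE
t=13: input=2 -> V=12
t=14: input=5 -> V=0 FIRE

Answer: 18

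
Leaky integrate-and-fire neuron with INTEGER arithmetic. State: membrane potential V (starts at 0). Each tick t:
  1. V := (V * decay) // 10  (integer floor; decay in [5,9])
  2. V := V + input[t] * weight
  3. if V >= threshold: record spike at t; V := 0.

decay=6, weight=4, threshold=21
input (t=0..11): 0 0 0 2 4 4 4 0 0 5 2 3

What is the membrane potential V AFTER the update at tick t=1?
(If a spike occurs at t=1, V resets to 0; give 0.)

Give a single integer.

Answer: 0

Derivation:
t=0: input=0 -> V=0
t=1: input=0 -> V=0
t=2: input=0 -> V=0
t=3: input=2 -> V=8
t=4: input=4 -> V=20
t=5: input=4 -> V=0 FIRE
t=6: input=4 -> V=16
t=7: input=0 -> V=9
t=8: input=0 -> V=5
t=9: input=5 -> V=0 FIRE
t=10: input=2 -> V=8
t=11: input=3 -> V=16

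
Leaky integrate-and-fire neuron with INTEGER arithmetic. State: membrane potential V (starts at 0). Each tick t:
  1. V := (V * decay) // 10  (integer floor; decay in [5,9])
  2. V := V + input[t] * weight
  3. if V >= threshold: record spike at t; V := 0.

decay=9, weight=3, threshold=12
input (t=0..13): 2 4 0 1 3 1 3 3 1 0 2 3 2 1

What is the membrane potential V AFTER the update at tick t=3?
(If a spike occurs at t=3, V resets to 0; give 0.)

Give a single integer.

t=0: input=2 -> V=6
t=1: input=4 -> V=0 FIRE
t=2: input=0 -> V=0
t=3: input=1 -> V=3
t=4: input=3 -> V=11
t=5: input=1 -> V=0 FIRE
t=6: input=3 -> V=9
t=7: input=3 -> V=0 FIRE
t=8: input=1 -> V=3
t=9: input=0 -> V=2
t=10: input=2 -> V=7
t=11: input=3 -> V=0 FIRE
t=12: input=2 -> V=6
t=13: input=1 -> V=8

Answer: 3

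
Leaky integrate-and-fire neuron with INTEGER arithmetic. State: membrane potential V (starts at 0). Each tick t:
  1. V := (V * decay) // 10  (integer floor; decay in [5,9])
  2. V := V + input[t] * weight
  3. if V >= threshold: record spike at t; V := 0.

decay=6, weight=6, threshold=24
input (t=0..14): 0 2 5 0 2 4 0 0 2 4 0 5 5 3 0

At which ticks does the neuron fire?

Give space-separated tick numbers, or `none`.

Answer: 2 5 9 11 12

Derivation:
t=0: input=0 -> V=0
t=1: input=2 -> V=12
t=2: input=5 -> V=0 FIRE
t=3: input=0 -> V=0
t=4: input=2 -> V=12
t=5: input=4 -> V=0 FIRE
t=6: input=0 -> V=0
t=7: input=0 -> V=0
t=8: input=2 -> V=12
t=9: input=4 -> V=0 FIRE
t=10: input=0 -> V=0
t=11: input=5 -> V=0 FIRE
t=12: input=5 -> V=0 FIRE
t=13: input=3 -> V=18
t=14: input=0 -> V=10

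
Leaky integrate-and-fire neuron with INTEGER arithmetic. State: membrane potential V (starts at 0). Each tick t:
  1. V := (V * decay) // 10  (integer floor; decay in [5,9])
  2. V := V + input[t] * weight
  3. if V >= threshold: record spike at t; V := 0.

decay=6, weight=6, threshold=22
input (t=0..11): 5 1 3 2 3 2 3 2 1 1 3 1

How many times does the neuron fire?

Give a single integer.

Answer: 5

Derivation:
t=0: input=5 -> V=0 FIRE
t=1: input=1 -> V=6
t=2: input=3 -> V=21
t=3: input=2 -> V=0 FIRE
t=4: input=3 -> V=18
t=5: input=2 -> V=0 FIRE
t=6: input=3 -> V=18
t=7: input=2 -> V=0 FIRE
t=8: input=1 -> V=6
t=9: input=1 -> V=9
t=10: input=3 -> V=0 FIRE
t=11: input=1 -> V=6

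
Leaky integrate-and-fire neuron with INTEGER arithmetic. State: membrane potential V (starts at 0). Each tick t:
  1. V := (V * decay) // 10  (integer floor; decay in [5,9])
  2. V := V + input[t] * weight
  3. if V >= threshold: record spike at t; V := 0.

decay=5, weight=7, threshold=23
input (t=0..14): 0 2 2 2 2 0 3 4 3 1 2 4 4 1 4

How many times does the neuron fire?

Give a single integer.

t=0: input=0 -> V=0
t=1: input=2 -> V=14
t=2: input=2 -> V=21
t=3: input=2 -> V=0 FIRE
t=4: input=2 -> V=14
t=5: input=0 -> V=7
t=6: input=3 -> V=0 FIRE
t=7: input=4 -> V=0 FIRE
t=8: input=3 -> V=21
t=9: input=1 -> V=17
t=10: input=2 -> V=22
t=11: input=4 -> V=0 FIRE
t=12: input=4 -> V=0 FIRE
t=13: input=1 -> V=7
t=14: input=4 -> V=0 FIRE

Answer: 6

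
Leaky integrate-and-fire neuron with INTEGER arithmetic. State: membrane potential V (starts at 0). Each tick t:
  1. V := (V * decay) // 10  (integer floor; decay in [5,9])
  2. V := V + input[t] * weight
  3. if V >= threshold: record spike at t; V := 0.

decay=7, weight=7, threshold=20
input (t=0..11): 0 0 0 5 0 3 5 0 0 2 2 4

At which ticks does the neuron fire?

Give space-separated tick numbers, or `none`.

t=0: input=0 -> V=0
t=1: input=0 -> V=0
t=2: input=0 -> V=0
t=3: input=5 -> V=0 FIRE
t=4: input=0 -> V=0
t=5: input=3 -> V=0 FIRE
t=6: input=5 -> V=0 FIRE
t=7: input=0 -> V=0
t=8: input=0 -> V=0
t=9: input=2 -> V=14
t=10: input=2 -> V=0 FIRE
t=11: input=4 -> V=0 FIRE

Answer: 3 5 6 10 11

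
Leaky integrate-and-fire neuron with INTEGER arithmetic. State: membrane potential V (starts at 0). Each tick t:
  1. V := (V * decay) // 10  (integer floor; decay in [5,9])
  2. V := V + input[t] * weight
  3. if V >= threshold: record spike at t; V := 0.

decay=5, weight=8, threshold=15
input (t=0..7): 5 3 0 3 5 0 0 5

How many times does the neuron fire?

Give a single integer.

t=0: input=5 -> V=0 FIRE
t=1: input=3 -> V=0 FIRE
t=2: input=0 -> V=0
t=3: input=3 -> V=0 FIRE
t=4: input=5 -> V=0 FIRE
t=5: input=0 -> V=0
t=6: input=0 -> V=0
t=7: input=5 -> V=0 FIRE

Answer: 5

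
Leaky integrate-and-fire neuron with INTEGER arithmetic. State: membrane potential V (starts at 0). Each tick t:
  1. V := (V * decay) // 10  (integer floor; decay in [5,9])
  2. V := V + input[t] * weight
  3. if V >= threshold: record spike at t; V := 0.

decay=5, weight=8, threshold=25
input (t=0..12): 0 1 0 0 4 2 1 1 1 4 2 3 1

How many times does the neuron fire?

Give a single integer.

t=0: input=0 -> V=0
t=1: input=1 -> V=8
t=2: input=0 -> V=4
t=3: input=0 -> V=2
t=4: input=4 -> V=0 FIRE
t=5: input=2 -> V=16
t=6: input=1 -> V=16
t=7: input=1 -> V=16
t=8: input=1 -> V=16
t=9: input=4 -> V=0 FIRE
t=10: input=2 -> V=16
t=11: input=3 -> V=0 FIRE
t=12: input=1 -> V=8

Answer: 3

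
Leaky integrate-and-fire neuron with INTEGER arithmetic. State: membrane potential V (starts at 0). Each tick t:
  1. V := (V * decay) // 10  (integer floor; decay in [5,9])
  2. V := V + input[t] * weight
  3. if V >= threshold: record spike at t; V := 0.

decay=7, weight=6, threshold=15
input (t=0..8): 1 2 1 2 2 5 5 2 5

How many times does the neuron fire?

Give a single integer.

Answer: 5

Derivation:
t=0: input=1 -> V=6
t=1: input=2 -> V=0 FIRE
t=2: input=1 -> V=6
t=3: input=2 -> V=0 FIRE
t=4: input=2 -> V=12
t=5: input=5 -> V=0 FIRE
t=6: input=5 -> V=0 FIRE
t=7: input=2 -> V=12
t=8: input=5 -> V=0 FIRE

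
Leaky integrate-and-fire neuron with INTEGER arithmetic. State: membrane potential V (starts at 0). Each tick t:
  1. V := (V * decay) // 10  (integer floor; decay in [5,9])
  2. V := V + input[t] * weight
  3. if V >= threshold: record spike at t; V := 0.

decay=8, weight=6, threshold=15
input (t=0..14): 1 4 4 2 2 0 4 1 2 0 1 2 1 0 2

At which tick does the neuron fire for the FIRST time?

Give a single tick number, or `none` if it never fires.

t=0: input=1 -> V=6
t=1: input=4 -> V=0 FIRE
t=2: input=4 -> V=0 FIRE
t=3: input=2 -> V=12
t=4: input=2 -> V=0 FIRE
t=5: input=0 -> V=0
t=6: input=4 -> V=0 FIRE
t=7: input=1 -> V=6
t=8: input=2 -> V=0 FIRE
t=9: input=0 -> V=0
t=10: input=1 -> V=6
t=11: input=2 -> V=0 FIRE
t=12: input=1 -> V=6
t=13: input=0 -> V=4
t=14: input=2 -> V=0 FIRE

Answer: 1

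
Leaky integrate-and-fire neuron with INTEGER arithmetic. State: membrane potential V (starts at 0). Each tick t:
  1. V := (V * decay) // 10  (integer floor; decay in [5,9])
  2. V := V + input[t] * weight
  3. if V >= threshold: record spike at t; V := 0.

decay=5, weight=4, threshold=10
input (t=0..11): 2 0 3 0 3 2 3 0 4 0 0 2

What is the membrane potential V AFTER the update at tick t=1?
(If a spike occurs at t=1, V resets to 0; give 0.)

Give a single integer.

Answer: 4

Derivation:
t=0: input=2 -> V=8
t=1: input=0 -> V=4
t=2: input=3 -> V=0 FIRE
t=3: input=0 -> V=0
t=4: input=3 -> V=0 FIRE
t=5: input=2 -> V=8
t=6: input=3 -> V=0 FIRE
t=7: input=0 -> V=0
t=8: input=4 -> V=0 FIRE
t=9: input=0 -> V=0
t=10: input=0 -> V=0
t=11: input=2 -> V=8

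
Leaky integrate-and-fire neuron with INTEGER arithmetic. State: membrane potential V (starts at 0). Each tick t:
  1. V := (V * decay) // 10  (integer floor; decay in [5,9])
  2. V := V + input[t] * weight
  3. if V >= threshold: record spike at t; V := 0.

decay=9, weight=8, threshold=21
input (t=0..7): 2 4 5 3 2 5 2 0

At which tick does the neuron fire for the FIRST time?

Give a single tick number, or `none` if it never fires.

t=0: input=2 -> V=16
t=1: input=4 -> V=0 FIRE
t=2: input=5 -> V=0 FIRE
t=3: input=3 -> V=0 FIRE
t=4: input=2 -> V=16
t=5: input=5 -> V=0 FIRE
t=6: input=2 -> V=16
t=7: input=0 -> V=14

Answer: 1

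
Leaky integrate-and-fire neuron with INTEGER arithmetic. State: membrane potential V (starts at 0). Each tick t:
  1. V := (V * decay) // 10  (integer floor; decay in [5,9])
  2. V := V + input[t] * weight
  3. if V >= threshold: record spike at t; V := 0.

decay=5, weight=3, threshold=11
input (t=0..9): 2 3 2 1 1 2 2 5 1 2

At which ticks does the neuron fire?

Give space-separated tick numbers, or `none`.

t=0: input=2 -> V=6
t=1: input=3 -> V=0 FIRE
t=2: input=2 -> V=6
t=3: input=1 -> V=6
t=4: input=1 -> V=6
t=5: input=2 -> V=9
t=6: input=2 -> V=10
t=7: input=5 -> V=0 FIRE
t=8: input=1 -> V=3
t=9: input=2 -> V=7

Answer: 1 7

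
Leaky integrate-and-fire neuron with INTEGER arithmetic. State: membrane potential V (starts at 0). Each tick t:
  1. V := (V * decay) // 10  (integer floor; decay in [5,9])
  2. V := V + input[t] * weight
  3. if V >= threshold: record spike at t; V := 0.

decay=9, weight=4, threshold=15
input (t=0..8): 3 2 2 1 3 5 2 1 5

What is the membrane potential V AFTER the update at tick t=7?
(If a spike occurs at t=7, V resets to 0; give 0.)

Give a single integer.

Answer: 11

Derivation:
t=0: input=3 -> V=12
t=1: input=2 -> V=0 FIRE
t=2: input=2 -> V=8
t=3: input=1 -> V=11
t=4: input=3 -> V=0 FIRE
t=5: input=5 -> V=0 FIRE
t=6: input=2 -> V=8
t=7: input=1 -> V=11
t=8: input=5 -> V=0 FIRE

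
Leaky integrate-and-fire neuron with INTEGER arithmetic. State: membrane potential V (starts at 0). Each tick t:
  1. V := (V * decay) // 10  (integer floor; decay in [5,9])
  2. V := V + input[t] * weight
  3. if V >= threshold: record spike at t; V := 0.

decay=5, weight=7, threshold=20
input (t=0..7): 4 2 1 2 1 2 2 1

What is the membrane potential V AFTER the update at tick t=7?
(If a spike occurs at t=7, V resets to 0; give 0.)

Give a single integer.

Answer: 7

Derivation:
t=0: input=4 -> V=0 FIRE
t=1: input=2 -> V=14
t=2: input=1 -> V=14
t=3: input=2 -> V=0 FIRE
t=4: input=1 -> V=7
t=5: input=2 -> V=17
t=6: input=2 -> V=0 FIRE
t=7: input=1 -> V=7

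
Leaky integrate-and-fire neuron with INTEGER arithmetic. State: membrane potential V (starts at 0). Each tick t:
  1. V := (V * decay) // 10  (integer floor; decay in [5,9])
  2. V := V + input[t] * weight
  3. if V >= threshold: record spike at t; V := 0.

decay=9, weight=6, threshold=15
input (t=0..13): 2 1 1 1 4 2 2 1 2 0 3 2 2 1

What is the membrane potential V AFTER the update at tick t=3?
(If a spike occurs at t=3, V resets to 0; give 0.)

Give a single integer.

Answer: 11

Derivation:
t=0: input=2 -> V=12
t=1: input=1 -> V=0 FIRE
t=2: input=1 -> V=6
t=3: input=1 -> V=11
t=4: input=4 -> V=0 FIRE
t=5: input=2 -> V=12
t=6: input=2 -> V=0 FIRE
t=7: input=1 -> V=6
t=8: input=2 -> V=0 FIRE
t=9: input=0 -> V=0
t=10: input=3 -> V=0 FIRE
t=11: input=2 -> V=12
t=12: input=2 -> V=0 FIRE
t=13: input=1 -> V=6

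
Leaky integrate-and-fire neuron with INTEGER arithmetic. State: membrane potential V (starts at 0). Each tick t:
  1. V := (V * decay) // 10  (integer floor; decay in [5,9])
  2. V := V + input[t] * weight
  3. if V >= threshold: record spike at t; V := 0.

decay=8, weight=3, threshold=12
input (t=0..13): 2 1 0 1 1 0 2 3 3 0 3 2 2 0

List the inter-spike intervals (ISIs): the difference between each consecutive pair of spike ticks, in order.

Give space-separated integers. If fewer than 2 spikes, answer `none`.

t=0: input=2 -> V=6
t=1: input=1 -> V=7
t=2: input=0 -> V=5
t=3: input=1 -> V=7
t=4: input=1 -> V=8
t=5: input=0 -> V=6
t=6: input=2 -> V=10
t=7: input=3 -> V=0 FIRE
t=8: input=3 -> V=9
t=9: input=0 -> V=7
t=10: input=3 -> V=0 FIRE
t=11: input=2 -> V=6
t=12: input=2 -> V=10
t=13: input=0 -> V=8

Answer: 3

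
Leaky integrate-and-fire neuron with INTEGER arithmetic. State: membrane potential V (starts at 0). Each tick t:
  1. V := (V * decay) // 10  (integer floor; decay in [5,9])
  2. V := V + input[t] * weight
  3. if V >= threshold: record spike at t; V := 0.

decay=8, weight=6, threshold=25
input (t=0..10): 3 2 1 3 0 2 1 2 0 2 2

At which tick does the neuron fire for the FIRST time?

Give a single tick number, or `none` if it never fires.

t=0: input=3 -> V=18
t=1: input=2 -> V=0 FIRE
t=2: input=1 -> V=6
t=3: input=3 -> V=22
t=4: input=0 -> V=17
t=5: input=2 -> V=0 FIRE
t=6: input=1 -> V=6
t=7: input=2 -> V=16
t=8: input=0 -> V=12
t=9: input=2 -> V=21
t=10: input=2 -> V=0 FIRE

Answer: 1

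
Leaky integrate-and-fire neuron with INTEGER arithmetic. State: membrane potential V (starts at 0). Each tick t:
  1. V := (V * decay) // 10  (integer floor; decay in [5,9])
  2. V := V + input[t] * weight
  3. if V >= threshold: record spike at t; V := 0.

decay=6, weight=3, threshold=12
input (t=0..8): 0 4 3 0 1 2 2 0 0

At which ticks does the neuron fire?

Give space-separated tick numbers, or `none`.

Answer: 1

Derivation:
t=0: input=0 -> V=0
t=1: input=4 -> V=0 FIRE
t=2: input=3 -> V=9
t=3: input=0 -> V=5
t=4: input=1 -> V=6
t=5: input=2 -> V=9
t=6: input=2 -> V=11
t=7: input=0 -> V=6
t=8: input=0 -> V=3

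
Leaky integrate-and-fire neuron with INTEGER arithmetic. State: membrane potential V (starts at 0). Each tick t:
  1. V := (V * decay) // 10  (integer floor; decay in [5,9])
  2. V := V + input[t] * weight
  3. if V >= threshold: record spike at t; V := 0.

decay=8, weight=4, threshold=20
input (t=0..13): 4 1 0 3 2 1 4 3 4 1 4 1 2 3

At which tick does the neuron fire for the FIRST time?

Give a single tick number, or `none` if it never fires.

Answer: 3

Derivation:
t=0: input=4 -> V=16
t=1: input=1 -> V=16
t=2: input=0 -> V=12
t=3: input=3 -> V=0 FIRE
t=4: input=2 -> V=8
t=5: input=1 -> V=10
t=6: input=4 -> V=0 FIRE
t=7: input=3 -> V=12
t=8: input=4 -> V=0 FIRE
t=9: input=1 -> V=4
t=10: input=4 -> V=19
t=11: input=1 -> V=19
t=12: input=2 -> V=0 FIRE
t=13: input=3 -> V=12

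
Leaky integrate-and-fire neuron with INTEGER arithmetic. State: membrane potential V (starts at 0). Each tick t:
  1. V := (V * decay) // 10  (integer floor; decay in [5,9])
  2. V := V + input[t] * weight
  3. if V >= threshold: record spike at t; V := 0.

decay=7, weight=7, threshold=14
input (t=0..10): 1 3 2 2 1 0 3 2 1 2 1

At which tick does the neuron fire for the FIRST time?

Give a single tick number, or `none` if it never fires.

t=0: input=1 -> V=7
t=1: input=3 -> V=0 FIRE
t=2: input=2 -> V=0 FIRE
t=3: input=2 -> V=0 FIRE
t=4: input=1 -> V=7
t=5: input=0 -> V=4
t=6: input=3 -> V=0 FIRE
t=7: input=2 -> V=0 FIRE
t=8: input=1 -> V=7
t=9: input=2 -> V=0 FIRE
t=10: input=1 -> V=7

Answer: 1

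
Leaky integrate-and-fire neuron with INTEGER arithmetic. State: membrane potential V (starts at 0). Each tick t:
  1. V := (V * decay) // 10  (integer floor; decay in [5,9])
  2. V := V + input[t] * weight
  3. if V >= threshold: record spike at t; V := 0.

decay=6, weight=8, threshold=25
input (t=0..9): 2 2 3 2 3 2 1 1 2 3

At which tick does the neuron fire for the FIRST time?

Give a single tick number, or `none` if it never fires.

Answer: 1

Derivation:
t=0: input=2 -> V=16
t=1: input=2 -> V=0 FIRE
t=2: input=3 -> V=24
t=3: input=2 -> V=0 FIRE
t=4: input=3 -> V=24
t=5: input=2 -> V=0 FIRE
t=6: input=1 -> V=8
t=7: input=1 -> V=12
t=8: input=2 -> V=23
t=9: input=3 -> V=0 FIRE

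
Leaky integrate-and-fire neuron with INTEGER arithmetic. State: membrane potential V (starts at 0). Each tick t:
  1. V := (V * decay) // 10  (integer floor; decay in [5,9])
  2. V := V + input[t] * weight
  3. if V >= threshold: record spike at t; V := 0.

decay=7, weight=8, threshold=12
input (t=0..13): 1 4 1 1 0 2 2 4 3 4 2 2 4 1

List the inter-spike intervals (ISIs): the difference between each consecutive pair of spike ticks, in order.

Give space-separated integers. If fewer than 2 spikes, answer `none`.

t=0: input=1 -> V=8
t=1: input=4 -> V=0 FIRE
t=2: input=1 -> V=8
t=3: input=1 -> V=0 FIRE
t=4: input=0 -> V=0
t=5: input=2 -> V=0 FIRE
t=6: input=2 -> V=0 FIRE
t=7: input=4 -> V=0 FIRE
t=8: input=3 -> V=0 FIRE
t=9: input=4 -> V=0 FIRE
t=10: input=2 -> V=0 FIRE
t=11: input=2 -> V=0 FIRE
t=12: input=4 -> V=0 FIRE
t=13: input=1 -> V=8

Answer: 2 2 1 1 1 1 1 1 1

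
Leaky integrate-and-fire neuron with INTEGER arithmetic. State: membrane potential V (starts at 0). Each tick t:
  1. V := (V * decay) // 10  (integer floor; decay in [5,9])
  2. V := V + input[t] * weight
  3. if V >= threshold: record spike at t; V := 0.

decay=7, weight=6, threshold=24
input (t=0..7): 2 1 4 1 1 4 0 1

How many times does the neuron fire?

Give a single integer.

t=0: input=2 -> V=12
t=1: input=1 -> V=14
t=2: input=4 -> V=0 FIRE
t=3: input=1 -> V=6
t=4: input=1 -> V=10
t=5: input=4 -> V=0 FIRE
t=6: input=0 -> V=0
t=7: input=1 -> V=6

Answer: 2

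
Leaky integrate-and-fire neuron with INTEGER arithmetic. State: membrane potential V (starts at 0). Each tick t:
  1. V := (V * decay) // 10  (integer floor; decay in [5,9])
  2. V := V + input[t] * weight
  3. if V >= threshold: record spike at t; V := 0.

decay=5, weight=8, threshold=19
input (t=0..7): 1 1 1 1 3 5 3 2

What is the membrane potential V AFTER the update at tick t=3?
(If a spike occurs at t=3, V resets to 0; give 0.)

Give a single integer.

Answer: 15

Derivation:
t=0: input=1 -> V=8
t=1: input=1 -> V=12
t=2: input=1 -> V=14
t=3: input=1 -> V=15
t=4: input=3 -> V=0 FIRE
t=5: input=5 -> V=0 FIRE
t=6: input=3 -> V=0 FIRE
t=7: input=2 -> V=16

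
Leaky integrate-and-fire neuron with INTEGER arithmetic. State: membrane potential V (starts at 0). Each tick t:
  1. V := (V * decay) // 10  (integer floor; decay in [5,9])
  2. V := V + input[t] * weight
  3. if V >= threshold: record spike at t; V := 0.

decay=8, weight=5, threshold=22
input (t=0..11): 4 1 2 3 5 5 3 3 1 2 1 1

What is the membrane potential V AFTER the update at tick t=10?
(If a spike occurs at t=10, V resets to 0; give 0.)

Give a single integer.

t=0: input=4 -> V=20
t=1: input=1 -> V=21
t=2: input=2 -> V=0 FIRE
t=3: input=3 -> V=15
t=4: input=5 -> V=0 FIRE
t=5: input=5 -> V=0 FIRE
t=6: input=3 -> V=15
t=7: input=3 -> V=0 FIRE
t=8: input=1 -> V=5
t=9: input=2 -> V=14
t=10: input=1 -> V=16
t=11: input=1 -> V=17

Answer: 16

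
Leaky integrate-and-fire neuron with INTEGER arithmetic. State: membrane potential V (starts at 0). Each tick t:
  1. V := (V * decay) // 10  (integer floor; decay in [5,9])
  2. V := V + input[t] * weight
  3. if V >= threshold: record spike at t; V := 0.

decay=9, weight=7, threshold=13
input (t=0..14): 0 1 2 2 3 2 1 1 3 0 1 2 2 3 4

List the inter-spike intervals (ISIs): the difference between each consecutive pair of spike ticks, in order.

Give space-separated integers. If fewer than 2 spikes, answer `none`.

t=0: input=0 -> V=0
t=1: input=1 -> V=7
t=2: input=2 -> V=0 FIRE
t=3: input=2 -> V=0 FIRE
t=4: input=3 -> V=0 FIRE
t=5: input=2 -> V=0 FIRE
t=6: input=1 -> V=7
t=7: input=1 -> V=0 FIRE
t=8: input=3 -> V=0 FIRE
t=9: input=0 -> V=0
t=10: input=1 -> V=7
t=11: input=2 -> V=0 FIRE
t=12: input=2 -> V=0 FIRE
t=13: input=3 -> V=0 FIRE
t=14: input=4 -> V=0 FIRE

Answer: 1 1 1 2 1 3 1 1 1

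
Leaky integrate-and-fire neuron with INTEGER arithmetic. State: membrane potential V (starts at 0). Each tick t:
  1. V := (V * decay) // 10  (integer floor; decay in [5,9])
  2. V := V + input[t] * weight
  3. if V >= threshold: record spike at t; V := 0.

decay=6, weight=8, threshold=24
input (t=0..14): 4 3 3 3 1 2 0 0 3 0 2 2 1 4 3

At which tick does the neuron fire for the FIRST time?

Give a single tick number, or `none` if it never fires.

Answer: 0

Derivation:
t=0: input=4 -> V=0 FIRE
t=1: input=3 -> V=0 FIRE
t=2: input=3 -> V=0 FIRE
t=3: input=3 -> V=0 FIRE
t=4: input=1 -> V=8
t=5: input=2 -> V=20
t=6: input=0 -> V=12
t=7: input=0 -> V=7
t=8: input=3 -> V=0 FIRE
t=9: input=0 -> V=0
t=10: input=2 -> V=16
t=11: input=2 -> V=0 FIRE
t=12: input=1 -> V=8
t=13: input=4 -> V=0 FIRE
t=14: input=3 -> V=0 FIRE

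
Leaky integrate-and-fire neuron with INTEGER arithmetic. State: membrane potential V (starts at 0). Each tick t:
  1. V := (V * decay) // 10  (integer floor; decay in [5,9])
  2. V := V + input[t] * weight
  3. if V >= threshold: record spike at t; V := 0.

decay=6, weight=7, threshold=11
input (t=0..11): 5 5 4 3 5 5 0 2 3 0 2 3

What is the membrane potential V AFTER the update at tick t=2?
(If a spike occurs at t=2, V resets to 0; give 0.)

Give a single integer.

t=0: input=5 -> V=0 FIRE
t=1: input=5 -> V=0 FIRE
t=2: input=4 -> V=0 FIRE
t=3: input=3 -> V=0 FIRE
t=4: input=5 -> V=0 FIRE
t=5: input=5 -> V=0 FIRE
t=6: input=0 -> V=0
t=7: input=2 -> V=0 FIRE
t=8: input=3 -> V=0 FIRE
t=9: input=0 -> V=0
t=10: input=2 -> V=0 FIRE
t=11: input=3 -> V=0 FIRE

Answer: 0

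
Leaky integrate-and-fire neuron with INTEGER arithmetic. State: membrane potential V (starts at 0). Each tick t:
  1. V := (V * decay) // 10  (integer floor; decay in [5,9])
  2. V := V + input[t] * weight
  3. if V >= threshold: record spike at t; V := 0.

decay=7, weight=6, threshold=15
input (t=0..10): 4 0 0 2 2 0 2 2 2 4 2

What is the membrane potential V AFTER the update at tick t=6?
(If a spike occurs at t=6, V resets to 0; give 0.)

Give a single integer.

Answer: 12

Derivation:
t=0: input=4 -> V=0 FIRE
t=1: input=0 -> V=0
t=2: input=0 -> V=0
t=3: input=2 -> V=12
t=4: input=2 -> V=0 FIRE
t=5: input=0 -> V=0
t=6: input=2 -> V=12
t=7: input=2 -> V=0 FIRE
t=8: input=2 -> V=12
t=9: input=4 -> V=0 FIRE
t=10: input=2 -> V=12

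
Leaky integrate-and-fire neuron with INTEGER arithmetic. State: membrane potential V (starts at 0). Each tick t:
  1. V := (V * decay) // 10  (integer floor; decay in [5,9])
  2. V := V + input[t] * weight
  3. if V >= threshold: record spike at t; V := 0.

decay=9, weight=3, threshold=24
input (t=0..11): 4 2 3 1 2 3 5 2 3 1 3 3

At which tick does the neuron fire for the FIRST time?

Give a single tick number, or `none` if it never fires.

Answer: 4

Derivation:
t=0: input=4 -> V=12
t=1: input=2 -> V=16
t=2: input=3 -> V=23
t=3: input=1 -> V=23
t=4: input=2 -> V=0 FIRE
t=5: input=3 -> V=9
t=6: input=5 -> V=23
t=7: input=2 -> V=0 FIRE
t=8: input=3 -> V=9
t=9: input=1 -> V=11
t=10: input=3 -> V=18
t=11: input=3 -> V=0 FIRE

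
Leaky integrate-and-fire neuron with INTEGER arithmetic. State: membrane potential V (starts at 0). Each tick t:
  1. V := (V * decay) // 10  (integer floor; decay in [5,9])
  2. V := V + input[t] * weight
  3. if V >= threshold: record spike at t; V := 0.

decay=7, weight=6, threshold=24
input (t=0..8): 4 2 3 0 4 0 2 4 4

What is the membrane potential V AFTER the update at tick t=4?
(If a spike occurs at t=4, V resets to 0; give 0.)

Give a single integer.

t=0: input=4 -> V=0 FIRE
t=1: input=2 -> V=12
t=2: input=3 -> V=0 FIRE
t=3: input=0 -> V=0
t=4: input=4 -> V=0 FIRE
t=5: input=0 -> V=0
t=6: input=2 -> V=12
t=7: input=4 -> V=0 FIRE
t=8: input=4 -> V=0 FIRE

Answer: 0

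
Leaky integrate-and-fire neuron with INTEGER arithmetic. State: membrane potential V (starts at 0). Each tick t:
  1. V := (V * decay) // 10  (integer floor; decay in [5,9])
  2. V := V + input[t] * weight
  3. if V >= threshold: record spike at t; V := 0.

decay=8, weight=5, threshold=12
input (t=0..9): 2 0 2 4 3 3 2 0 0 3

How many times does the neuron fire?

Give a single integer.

Answer: 5

Derivation:
t=0: input=2 -> V=10
t=1: input=0 -> V=8
t=2: input=2 -> V=0 FIRE
t=3: input=4 -> V=0 FIRE
t=4: input=3 -> V=0 FIRE
t=5: input=3 -> V=0 FIRE
t=6: input=2 -> V=10
t=7: input=0 -> V=8
t=8: input=0 -> V=6
t=9: input=3 -> V=0 FIRE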